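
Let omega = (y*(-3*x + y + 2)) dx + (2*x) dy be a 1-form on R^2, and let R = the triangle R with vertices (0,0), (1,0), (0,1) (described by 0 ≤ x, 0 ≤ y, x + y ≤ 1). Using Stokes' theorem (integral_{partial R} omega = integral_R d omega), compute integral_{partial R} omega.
integral_(partial R) omega = 1/6

Stokes: integral_partial_R omega = integral_R d omega with d omega = (∂Q/∂x - ∂P/∂y) dx ∧ dy.
  ∂Q/∂x = 2
  ∂P/∂y = -3*x + 2*y + 2
  integrand = ∂Q/∂x - ∂P/∂y = 3*x - 2*y.
Integrating over R: integral_0^1 integral_0^{1-x} (3*x - 2*y) dy dx = 1/6.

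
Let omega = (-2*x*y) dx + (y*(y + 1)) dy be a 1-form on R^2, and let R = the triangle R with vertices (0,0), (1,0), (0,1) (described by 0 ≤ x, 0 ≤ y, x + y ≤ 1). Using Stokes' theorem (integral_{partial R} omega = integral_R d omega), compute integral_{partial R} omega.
integral_(partial R) omega = 1/3

Stokes: integral_partial_R omega = integral_R d omega with d omega = (∂Q/∂x - ∂P/∂y) dx ∧ dy.
  ∂Q/∂x = 0
  ∂P/∂y = -2*x
  integrand = ∂Q/∂x - ∂P/∂y = 2*x.
Integrating over R: integral_0^1 integral_0^{1-x} (2*x) dy dx = 1/3.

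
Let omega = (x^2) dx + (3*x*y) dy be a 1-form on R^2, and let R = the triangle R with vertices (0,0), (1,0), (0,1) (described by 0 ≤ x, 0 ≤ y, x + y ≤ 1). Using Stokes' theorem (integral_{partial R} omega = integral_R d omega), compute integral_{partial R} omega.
integral_(partial R) omega = 1/2

Stokes: integral_partial_R omega = integral_R d omega with d omega = (∂Q/∂x - ∂P/∂y) dx ∧ dy.
  ∂Q/∂x = 3*y
  ∂P/∂y = 0
  integrand = ∂Q/∂x - ∂P/∂y = 3*y.
Integrating over R: integral_0^1 integral_0^{1-x} (3*y) dy dx = 1/2.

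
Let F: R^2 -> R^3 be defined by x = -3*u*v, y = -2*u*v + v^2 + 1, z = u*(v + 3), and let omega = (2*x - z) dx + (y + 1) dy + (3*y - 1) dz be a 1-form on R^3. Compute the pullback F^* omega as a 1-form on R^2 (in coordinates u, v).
F^* omega = (19*u*v^2 - 9*u*v + v^3 + 9*v^2 - 2*v + 6) du + (19*u^2*v + 9*u^2 - 3*u*v^2 - 2*u + 2*v^3 + 4*v) dv

Using F^*(f dg) = (f ∘ F) d(g ∘ F), substitute each coordinate x_i by F_i(u, v) in f_i, and replace dx_i by d F_i = (∂F_i/∂u) du + (∂F_i/∂v) dv.
  For the x component: f_1(F) = u*(-7*v - 3); d F_1 = (-3*v) du + (-3*u) dv
  For the y component: f_2(F) = -2*u*v + v^2 + 2; d F_2 = (-2*v) du + (-2*u + 2*v) dv
  For the z component: f_3(F) = -6*u*v + 3*v^2 + 2; d F_3 = (v + 3) du + (u) dv
Combining and collecting du, dv coefficients:
  coeff of du: 19*u*v^2 - 9*u*v + v^3 + 9*v^2 - 2*v + 6
  coeff of dv: 19*u^2*v + 9*u^2 - 3*u*v^2 - 2*u + 2*v^3 + 4*v
F^* omega = (19*u*v^2 - 9*u*v + v^3 + 9*v^2 - 2*v + 6) du + (19*u^2*v + 9*u^2 - 3*u*v^2 - 2*u + 2*v^3 + 4*v) dv.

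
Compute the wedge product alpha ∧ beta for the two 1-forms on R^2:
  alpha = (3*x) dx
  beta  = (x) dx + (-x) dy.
alpha ∧ beta = (-3*x^2) dx ∧ dy

Distribute the wedge, using dx_i ∧ dx_j = -dx_j ∧ dx_i and dx_i ∧ dx_i = 0. For each pair (i, j) with i < j, the coefficient of dx_i ∧ dx_j in alpha ∧ beta is (alpha_i * beta_j - alpha_j * beta_i). Collecting: alpha ∧ beta = (-3*x^2) dx ∧ dy.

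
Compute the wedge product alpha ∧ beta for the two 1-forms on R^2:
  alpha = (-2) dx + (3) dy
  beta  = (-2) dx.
alpha ∧ beta = (6) dx ∧ dy

Distribute the wedge, using dx_i ∧ dx_j = -dx_j ∧ dx_i and dx_i ∧ dx_i = 0. For each pair (i, j) with i < j, the coefficient of dx_i ∧ dx_j in alpha ∧ beta is (alpha_i * beta_j - alpha_j * beta_i). Collecting: alpha ∧ beta = (6) dx ∧ dy.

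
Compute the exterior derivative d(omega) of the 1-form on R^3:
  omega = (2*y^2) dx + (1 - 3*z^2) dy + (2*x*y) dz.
d(omega) = (-4*y) dx ∧ dy + (2*y) dx ∧ dz + (2*x + 6*z) dy ∧ dz

For a 1-form omega = sum_i f_i dx_i, the exterior derivative is
  d(omega) = sum_{i < j} (∂f_j/∂x_i - ∂f_i/∂x_j) dx_i ∧ dx_j.
  coefficient of dx ∧ dy: ∂f_2/∂x - ∂f_1/∂y = ∂(1 - 3*z^2)/∂x - ∂(2*y^2)/∂y = -4*y
  coefficient of dx ∧ dz: ∂f_3/∂x - ∂f_1/∂z = ∂(2*x*y)/∂x - ∂(2*y^2)/∂z = 2*y
  coefficient of dy ∧ dz: ∂f_3/∂y - ∂f_2/∂z = ∂(2*x*y)/∂y - ∂(1 - 3*z^2)/∂z = 2*x + 6*z
Assembling: d(omega) = (-4*y) dx ∧ dy + (2*y) dx ∧ dz + (2*x + 6*z) dy ∧ dz.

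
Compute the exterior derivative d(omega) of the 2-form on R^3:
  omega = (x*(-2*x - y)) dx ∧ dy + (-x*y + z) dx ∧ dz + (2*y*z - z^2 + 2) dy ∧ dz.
d(omega) = (x) dx ∧ dy ∧ dz

For a 2-form omega = sum_{i<j} g_{ij} dx_i ∧ dx_j, the exterior derivative is
  d(omega) = sum_{i<j} d(g_{ij}) ∧ dx_i ∧ dx_j = sum_{i<j, k} (∂g_{ij}/∂x_k) dx_k ∧ dx_i ∧ dx_j.
Expand each term, using dx_k ∧ dx_i ∧ dx_j = sgn(permutation) dx_{(a)} ∧ dx_{(b)} ∧ dx_{(c)} with (a < b < c) sorted:
  d(-x*y + z) includes (∂/∂y)(-x*y + z) dy = (-x) dy, which multiplied by dx ∧ dz gives (x) dx ∧ dy ∧ dz
Collecting like 3-forms: d(omega) = (x) dx ∧ dy ∧ dz.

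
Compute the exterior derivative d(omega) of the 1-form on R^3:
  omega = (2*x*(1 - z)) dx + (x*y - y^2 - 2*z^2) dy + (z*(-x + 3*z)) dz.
d(omega) = (y) dx ∧ dy + (2*x - z) dx ∧ dz + (4*z) dy ∧ dz

For a 1-form omega = sum_i f_i dx_i, the exterior derivative is
  d(omega) = sum_{i < j} (∂f_j/∂x_i - ∂f_i/∂x_j) dx_i ∧ dx_j.
  coefficient of dx ∧ dy: ∂f_2/∂x - ∂f_1/∂y = ∂(x*y - y^2 - 2*z^2)/∂x - ∂(2*x*(1 - z))/∂y = y
  coefficient of dx ∧ dz: ∂f_3/∂x - ∂f_1/∂z = ∂(z*(-x + 3*z))/∂x - ∂(2*x*(1 - z))/∂z = 2*x - z
  coefficient of dy ∧ dz: ∂f_3/∂y - ∂f_2/∂z = ∂(z*(-x + 3*z))/∂y - ∂(x*y - y^2 - 2*z^2)/∂z = 4*z
Assembling: d(omega) = (y) dx ∧ dy + (2*x - z) dx ∧ dz + (4*z) dy ∧ dz.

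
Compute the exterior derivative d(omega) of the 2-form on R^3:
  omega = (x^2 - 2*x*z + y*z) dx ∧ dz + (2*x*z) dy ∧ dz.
d(omega) = (z) dx ∧ dy ∧ dz

For a 2-form omega = sum_{i<j} g_{ij} dx_i ∧ dx_j, the exterior derivative is
  d(omega) = sum_{i<j} d(g_{ij}) ∧ dx_i ∧ dx_j = sum_{i<j, k} (∂g_{ij}/∂x_k) dx_k ∧ dx_i ∧ dx_j.
Expand each term, using dx_k ∧ dx_i ∧ dx_j = sgn(permutation) dx_{(a)} ∧ dx_{(b)} ∧ dx_{(c)} with (a < b < c) sorted:
  d(x^2 - 2*x*z + y*z) includes (∂/∂y)(x^2 - 2*x*z + y*z) dy = (z) dy, which multiplied by dx ∧ dz gives (-z) dx ∧ dy ∧ dz
  d(2*x*z) includes (∂/∂x)(2*x*z) dx = (2*z) dx, which multiplied by dy ∧ dz gives (2*z) dx ∧ dy ∧ dz
Collecting like 3-forms: d(omega) = (z) dx ∧ dy ∧ dz.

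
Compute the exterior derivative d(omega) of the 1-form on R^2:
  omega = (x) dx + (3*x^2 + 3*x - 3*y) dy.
d(omega) = (6*x + 3) dx ∧ dy

For a 1-form omega = sum_i f_i dx_i, the exterior derivative is
  d(omega) = sum_{i < j} (∂f_j/∂x_i - ∂f_i/∂x_j) dx_i ∧ dx_j.
  coefficient of dx ∧ dy: ∂f_2/∂x - ∂f_1/∂y = ∂(3*x^2 + 3*x - 3*y)/∂x - ∂(x)/∂y = 6*x + 3
Assembling: d(omega) = (6*x + 3) dx ∧ dy.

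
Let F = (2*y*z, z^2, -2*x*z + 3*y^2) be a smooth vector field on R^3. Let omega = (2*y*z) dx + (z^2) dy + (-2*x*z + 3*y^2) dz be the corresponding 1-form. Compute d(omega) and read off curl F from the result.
d(omega) = (6*y - 2*z) dy ∧ dz + (2*y + 2*z) dz ∧ dx + (-2*z) dx ∧ dy; curl F = (6*y - 2*z, 2*y + 2*z, -2*z)

d omega = sum_{i<j} (∂f_j/∂x_i - ∂f_i/∂x_j) dx_i ∧ dx_j. Under the identification (dy ∧ dz, dz ∧ dx, dx ∧ dy) ↔ (e_x, e_y, e_z), the coefficients are exactly the components of curl F. Compute:
  ∂R/∂y - ∂Q/∂z = (6*y) - (2*z) = 6*y - 2*z
  ∂P/∂z - ∂R/∂x = (2*y) - (-2*z) = 2*y + 2*z
  ∂Q/∂x - ∂P/∂y = (0) - (2*z) = -2*z.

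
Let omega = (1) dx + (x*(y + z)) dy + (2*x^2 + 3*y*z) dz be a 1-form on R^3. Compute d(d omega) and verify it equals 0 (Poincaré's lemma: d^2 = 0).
d(d omega) = 0

Step 1: d omega = sum_{i<j} (∂f_j/∂x_i - ∂f_i/∂x_j) dx_i ∧ dx_j:
  coeff of dx ∧ dy: y + z
  coeff of dx ∧ dz: 4*x
  coeff of dy ∧ dz: -x + 3*z
Step 2: Apply d again to each 2-form coefficient. The only possible 3-form in R^3 is dx ∧ dy ∧ dz, with coefficient
  ∂(coeff of dy∧dz)/∂x - ∂(coeff of dx∧dz)/∂y + ∂(coeff of dx∧dy)/∂z
  = ∂/∂x (-x + 3*z) - ∂/∂y (4*x) + ∂/∂z (y + z).
Each of these terms simplifies to sums of mixed partials that cancel in pairs. The result is 0 (by equality of mixed partials for smooth functions — Schwarz / Clairaut).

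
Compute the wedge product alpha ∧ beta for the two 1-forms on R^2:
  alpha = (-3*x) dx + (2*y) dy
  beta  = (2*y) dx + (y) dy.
alpha ∧ beta = (-y*(3*x + 4*y)) dx ∧ dy

Distribute the wedge, using dx_i ∧ dx_j = -dx_j ∧ dx_i and dx_i ∧ dx_i = 0. For each pair (i, j) with i < j, the coefficient of dx_i ∧ dx_j in alpha ∧ beta is (alpha_i * beta_j - alpha_j * beta_i). Collecting: alpha ∧ beta = (-y*(3*x + 4*y)) dx ∧ dy.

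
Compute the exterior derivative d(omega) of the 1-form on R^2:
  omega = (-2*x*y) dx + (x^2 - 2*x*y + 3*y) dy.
d(omega) = (4*x - 2*y) dx ∧ dy

For a 1-form omega = sum_i f_i dx_i, the exterior derivative is
  d(omega) = sum_{i < j} (∂f_j/∂x_i - ∂f_i/∂x_j) dx_i ∧ dx_j.
  coefficient of dx ∧ dy: ∂f_2/∂x - ∂f_1/∂y = ∂(x^2 - 2*x*y + 3*y)/∂x - ∂(-2*x*y)/∂y = 4*x - 2*y
Assembling: d(omega) = (4*x - 2*y) dx ∧ dy.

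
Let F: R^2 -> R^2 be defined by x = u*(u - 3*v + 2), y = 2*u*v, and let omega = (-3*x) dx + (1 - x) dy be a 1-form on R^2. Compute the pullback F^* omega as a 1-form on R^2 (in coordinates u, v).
F^* omega = (-6*u^3 + 25*u^2*v - 18*u^2 - 21*u*v^2 + 32*u*v - 12*u + 2*v) du + (u*(7*u^2 - 21*u*v + 14*u + 2)) dv

Using F^*(f dg) = (f ∘ F) d(g ∘ F), substitute each coordinate x_i by F_i(u, v) in f_i, and replace dx_i by d F_i = (∂F_i/∂u) du + (∂F_i/∂v) dv.
  For the x component: f_1(F) = 3*u*(-u + 3*v - 2); d F_1 = (2*u - 3*v + 2) du + (-3*u) dv
  For the y component: f_2(F) = -u^2 + 3*u*v - 2*u + 1; d F_2 = (2*v) du + (2*u) dv
Combining and collecting du, dv coefficients:
  coeff of du: -6*u^3 + 25*u^2*v - 18*u^2 - 21*u*v^2 + 32*u*v - 12*u + 2*v
  coeff of dv: u*(7*u^2 - 21*u*v + 14*u + 2)
F^* omega = (-6*u^3 + 25*u^2*v - 18*u^2 - 21*u*v^2 + 32*u*v - 12*u + 2*v) du + (u*(7*u^2 - 21*u*v + 14*u + 2)) dv.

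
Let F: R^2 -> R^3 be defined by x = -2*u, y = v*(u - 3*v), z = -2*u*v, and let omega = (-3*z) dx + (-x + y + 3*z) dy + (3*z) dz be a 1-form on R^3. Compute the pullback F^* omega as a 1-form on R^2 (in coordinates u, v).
F^* omega = (v*(7*u*v - 10*u - 3*v^2)) du + (7*u^2*v + 2*u^2 + 27*u*v^2 - 12*u*v + 18*v^3) dv

Using F^*(f dg) = (f ∘ F) d(g ∘ F), substitute each coordinate x_i by F_i(u, v) in f_i, and replace dx_i by d F_i = (∂F_i/∂u) du + (∂F_i/∂v) dv.
  For the x component: f_1(F) = 6*u*v; d F_1 = (-2) du + (0) dv
  For the y component: f_2(F) = -5*u*v + 2*u - 3*v^2; d F_2 = (v) du + (u - 6*v) dv
  For the z component: f_3(F) = -6*u*v; d F_3 = (-2*v) du + (-2*u) dv
Combining and collecting du, dv coefficients:
  coeff of du: v*(7*u*v - 10*u - 3*v^2)
  coeff of dv: 7*u^2*v + 2*u^2 + 27*u*v^2 - 12*u*v + 18*v^3
F^* omega = (v*(7*u*v - 10*u - 3*v^2)) du + (7*u^2*v + 2*u^2 + 27*u*v^2 - 12*u*v + 18*v^3) dv.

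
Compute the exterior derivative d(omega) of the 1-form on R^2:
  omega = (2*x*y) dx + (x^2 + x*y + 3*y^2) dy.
d(omega) = (y) dx ∧ dy

For a 1-form omega = sum_i f_i dx_i, the exterior derivative is
  d(omega) = sum_{i < j} (∂f_j/∂x_i - ∂f_i/∂x_j) dx_i ∧ dx_j.
  coefficient of dx ∧ dy: ∂f_2/∂x - ∂f_1/∂y = ∂(x^2 + x*y + 3*y^2)/∂x - ∂(2*x*y)/∂y = y
Assembling: d(omega) = (y) dx ∧ dy.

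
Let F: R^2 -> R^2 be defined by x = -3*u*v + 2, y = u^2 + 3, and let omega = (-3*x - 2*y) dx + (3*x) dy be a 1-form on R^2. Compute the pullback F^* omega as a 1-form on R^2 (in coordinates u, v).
F^* omega = (-12*u^2*v - 27*u*v^2 + 12*u + 36*v) du + (3*u*(2*u^2 - 9*u*v + 12)) dv

Using F^*(f dg) = (f ∘ F) d(g ∘ F), substitute each coordinate x_i by F_i(u, v) in f_i, and replace dx_i by d F_i = (∂F_i/∂u) du + (∂F_i/∂v) dv.
  For the x component: f_1(F) = -2*u^2 + 9*u*v - 12; d F_1 = (-3*v) du + (-3*u) dv
  For the y component: f_2(F) = -9*u*v + 6; d F_2 = (2*u) du + (0) dv
Combining and collecting du, dv coefficients:
  coeff of du: -12*u^2*v - 27*u*v^2 + 12*u + 36*v
  coeff of dv: 3*u*(2*u^2 - 9*u*v + 12)
F^* omega = (-12*u^2*v - 27*u*v^2 + 12*u + 36*v) du + (3*u*(2*u^2 - 9*u*v + 12)) dv.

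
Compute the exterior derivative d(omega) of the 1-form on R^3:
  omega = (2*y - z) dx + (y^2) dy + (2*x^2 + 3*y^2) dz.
d(omega) = (-2) dx ∧ dy + (4*x + 1) dx ∧ dz + (6*y) dy ∧ dz

For a 1-form omega = sum_i f_i dx_i, the exterior derivative is
  d(omega) = sum_{i < j} (∂f_j/∂x_i - ∂f_i/∂x_j) dx_i ∧ dx_j.
  coefficient of dx ∧ dy: ∂f_2/∂x - ∂f_1/∂y = ∂(y^2)/∂x - ∂(2*y - z)/∂y = -2
  coefficient of dx ∧ dz: ∂f_3/∂x - ∂f_1/∂z = ∂(2*x^2 + 3*y^2)/∂x - ∂(2*y - z)/∂z = 4*x + 1
  coefficient of dy ∧ dz: ∂f_3/∂y - ∂f_2/∂z = ∂(2*x^2 + 3*y^2)/∂y - ∂(y^2)/∂z = 6*y
Assembling: d(omega) = (-2) dx ∧ dy + (4*x + 1) dx ∧ dz + (6*y) dy ∧ dz.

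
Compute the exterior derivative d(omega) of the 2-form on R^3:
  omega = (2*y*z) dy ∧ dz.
d(omega) = 0

For a 2-form omega = sum_{i<j} g_{ij} dx_i ∧ dx_j, the exterior derivative is
  d(omega) = sum_{i<j} d(g_{ij}) ∧ dx_i ∧ dx_j = sum_{i<j, k} (∂g_{ij}/∂x_k) dx_k ∧ dx_i ∧ dx_j.
Expand each term, using dx_k ∧ dx_i ∧ dx_j = sgn(permutation) dx_{(a)} ∧ dx_{(b)} ∧ dx_{(c)} with (a < b < c) sorted:

Collecting like 3-forms: d(omega) = 0.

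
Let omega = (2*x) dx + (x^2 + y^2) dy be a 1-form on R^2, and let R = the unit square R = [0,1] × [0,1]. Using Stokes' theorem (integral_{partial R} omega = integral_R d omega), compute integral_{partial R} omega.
integral_(partial R) omega = 1

Stokes: integral_partial_R omega = integral_R d omega with d omega = (∂Q/∂x - ∂P/∂y) dx ∧ dy.
  ∂Q/∂x = 2*x
  ∂P/∂y = 0
  integrand = ∂Q/∂x - ∂P/∂y = 2*x.
Integrating over R: integral_0^1 integral_0^1 (2*x) dx dy = 1.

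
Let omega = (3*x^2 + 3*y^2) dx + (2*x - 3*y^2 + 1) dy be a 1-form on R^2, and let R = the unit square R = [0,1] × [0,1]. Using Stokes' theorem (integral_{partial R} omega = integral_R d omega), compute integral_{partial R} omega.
integral_(partial R) omega = -1

Stokes: integral_partial_R omega = integral_R d omega with d omega = (∂Q/∂x - ∂P/∂y) dx ∧ dy.
  ∂Q/∂x = 2
  ∂P/∂y = 6*y
  integrand = ∂Q/∂x - ∂P/∂y = 2 - 6*y.
Integrating over R: integral_0^1 integral_0^1 (2 - 6*y) dx dy = -1.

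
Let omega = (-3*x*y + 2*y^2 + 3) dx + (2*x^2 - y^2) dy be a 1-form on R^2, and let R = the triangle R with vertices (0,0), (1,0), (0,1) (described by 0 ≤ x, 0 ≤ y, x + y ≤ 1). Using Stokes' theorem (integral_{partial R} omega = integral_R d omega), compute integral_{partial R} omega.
integral_(partial R) omega = 1/2

Stokes: integral_partial_R omega = integral_R d omega with d omega = (∂Q/∂x - ∂P/∂y) dx ∧ dy.
  ∂Q/∂x = 4*x
  ∂P/∂y = -3*x + 4*y
  integrand = ∂Q/∂x - ∂P/∂y = 7*x - 4*y.
Integrating over R: integral_0^1 integral_0^{1-x} (7*x - 4*y) dy dx = 1/2.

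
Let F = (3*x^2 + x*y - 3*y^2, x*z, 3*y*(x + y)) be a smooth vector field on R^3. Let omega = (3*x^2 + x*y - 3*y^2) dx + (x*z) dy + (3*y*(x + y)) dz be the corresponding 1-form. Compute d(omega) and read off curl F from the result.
d(omega) = (2*x + 6*y) dy ∧ dz + (-3*y) dz ∧ dx + (-x + 6*y + z) dx ∧ dy; curl F = (2*x + 6*y, -3*y, -x + 6*y + z)

d omega = sum_{i<j} (∂f_j/∂x_i - ∂f_i/∂x_j) dx_i ∧ dx_j. Under the identification (dy ∧ dz, dz ∧ dx, dx ∧ dy) ↔ (e_x, e_y, e_z), the coefficients are exactly the components of curl F. Compute:
  ∂R/∂y - ∂Q/∂z = (3*x + 6*y) - (x) = 2*x + 6*y
  ∂P/∂z - ∂R/∂x = (0) - (3*y) = -3*y
  ∂Q/∂x - ∂P/∂y = (z) - (x - 6*y) = -x + 6*y + z.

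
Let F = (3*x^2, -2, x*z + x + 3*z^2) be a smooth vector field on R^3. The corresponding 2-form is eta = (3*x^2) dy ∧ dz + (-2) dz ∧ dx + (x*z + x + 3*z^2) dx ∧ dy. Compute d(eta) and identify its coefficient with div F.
d(eta) = (7*x + 6*z) dx ∧ dy ∧ dz; div F = 7*x + 6*z

For a 2-form in R^3 of the form above, applying d gives a 3-form with coefficient ∂P/∂x + ∂Q/∂y + ∂R/∂z:
  ∂P/∂x = 6*x
  ∂Q/∂y = 0
  ∂R/∂z = x + 6*z
Sum = 7*x + 6*z, which is exactly div F.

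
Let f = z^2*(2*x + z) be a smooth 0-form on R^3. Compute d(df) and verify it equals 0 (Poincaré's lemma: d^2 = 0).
d(df) = 0

Step 1: df = sum_i (∂f/∂x_i) dx_i = (2*z^2) dx + (0) dy + (z*(4*x + 3*z)) dz.
Step 2: Apply d again. Using the 1-form formula, the coefficient of dx ∧ dy in d(df) is ∂^2 f/∂x ∂y - ∂^2 f/∂y ∂x = (0) - (0) = 0 (equality of mixed partials for smooth f).
Similarly for dx ∧ dz and dy ∧ dz — all coefficients vanish. So d(df) = 0.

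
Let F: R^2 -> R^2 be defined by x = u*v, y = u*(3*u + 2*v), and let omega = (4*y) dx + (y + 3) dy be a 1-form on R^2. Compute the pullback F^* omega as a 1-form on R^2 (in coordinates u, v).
F^* omega = (18*u^3 + 30*u^2*v + 12*u*v^2 + 18*u + 6*v) du + (6*u*(3*u^2 + 2*u*v + 1)) dv

Using F^*(f dg) = (f ∘ F) d(g ∘ F), substitute each coordinate x_i by F_i(u, v) in f_i, and replace dx_i by d F_i = (∂F_i/∂u) du + (∂F_i/∂v) dv.
  For the x component: f_1(F) = 4*u*(3*u + 2*v); d F_1 = (v) du + (u) dv
  For the y component: f_2(F) = 3*u^2 + 2*u*v + 3; d F_2 = (6*u + 2*v) du + (2*u) dv
Combining and collecting du, dv coefficients:
  coeff of du: 18*u^3 + 30*u^2*v + 12*u*v^2 + 18*u + 6*v
  coeff of dv: 6*u*(3*u^2 + 2*u*v + 1)
F^* omega = (18*u^3 + 30*u^2*v + 12*u*v^2 + 18*u + 6*v) du + (6*u*(3*u^2 + 2*u*v + 1)) dv.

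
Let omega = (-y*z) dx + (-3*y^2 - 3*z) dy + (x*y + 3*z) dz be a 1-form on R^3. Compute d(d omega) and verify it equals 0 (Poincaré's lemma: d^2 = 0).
d(d omega) = 0

Step 1: d omega = sum_{i<j} (∂f_j/∂x_i - ∂f_i/∂x_j) dx_i ∧ dx_j:
  coeff of dx ∧ dy: z
  coeff of dx ∧ dz: 2*y
  coeff of dy ∧ dz: x + 3
Step 2: Apply d again to each 2-form coefficient. The only possible 3-form in R^3 is dx ∧ dy ∧ dz, with coefficient
  ∂(coeff of dy∧dz)/∂x - ∂(coeff of dx∧dz)/∂y + ∂(coeff of dx∧dy)/∂z
  = ∂/∂x (x + 3) - ∂/∂y (2*y) + ∂/∂z (z).
Each of these terms simplifies to sums of mixed partials that cancel in pairs. The result is 0 (by equality of mixed partials for smooth functions — Schwarz / Clairaut).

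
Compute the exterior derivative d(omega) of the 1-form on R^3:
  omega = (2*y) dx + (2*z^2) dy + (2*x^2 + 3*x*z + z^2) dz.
d(omega) = (-2) dx ∧ dy + (4*x + 3*z) dx ∧ dz + (-4*z) dy ∧ dz

For a 1-form omega = sum_i f_i dx_i, the exterior derivative is
  d(omega) = sum_{i < j} (∂f_j/∂x_i - ∂f_i/∂x_j) dx_i ∧ dx_j.
  coefficient of dx ∧ dy: ∂f_2/∂x - ∂f_1/∂y = ∂(2*z^2)/∂x - ∂(2*y)/∂y = -2
  coefficient of dx ∧ dz: ∂f_3/∂x - ∂f_1/∂z = ∂(2*x^2 + 3*x*z + z^2)/∂x - ∂(2*y)/∂z = 4*x + 3*z
  coefficient of dy ∧ dz: ∂f_3/∂y - ∂f_2/∂z = ∂(2*x^2 + 3*x*z + z^2)/∂y - ∂(2*z^2)/∂z = -4*z
Assembling: d(omega) = (-2) dx ∧ dy + (4*x + 3*z) dx ∧ dz + (-4*z) dy ∧ dz.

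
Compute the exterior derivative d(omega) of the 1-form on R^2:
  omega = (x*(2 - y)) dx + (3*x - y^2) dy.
d(omega) = (x + 3) dx ∧ dy

For a 1-form omega = sum_i f_i dx_i, the exterior derivative is
  d(omega) = sum_{i < j} (∂f_j/∂x_i - ∂f_i/∂x_j) dx_i ∧ dx_j.
  coefficient of dx ∧ dy: ∂f_2/∂x - ∂f_1/∂y = ∂(3*x - y^2)/∂x - ∂(x*(2 - y))/∂y = x + 3
Assembling: d(omega) = (x + 3) dx ∧ dy.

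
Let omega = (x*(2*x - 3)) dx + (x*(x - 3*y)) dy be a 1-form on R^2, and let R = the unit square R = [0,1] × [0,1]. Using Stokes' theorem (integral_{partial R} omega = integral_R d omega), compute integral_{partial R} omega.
integral_(partial R) omega = -1/2

Stokes: integral_partial_R omega = integral_R d omega with d omega = (∂Q/∂x - ∂P/∂y) dx ∧ dy.
  ∂Q/∂x = 2*x - 3*y
  ∂P/∂y = 0
  integrand = ∂Q/∂x - ∂P/∂y = 2*x - 3*y.
Integrating over R: integral_0^1 integral_0^1 (2*x - 3*y) dx dy = -1/2.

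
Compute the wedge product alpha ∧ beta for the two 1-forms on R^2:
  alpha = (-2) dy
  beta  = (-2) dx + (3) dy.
alpha ∧ beta = (-4) dx ∧ dy

Distribute the wedge, using dx_i ∧ dx_j = -dx_j ∧ dx_i and dx_i ∧ dx_i = 0. For each pair (i, j) with i < j, the coefficient of dx_i ∧ dx_j in alpha ∧ beta is (alpha_i * beta_j - alpha_j * beta_i). Collecting: alpha ∧ beta = (-4) dx ∧ dy.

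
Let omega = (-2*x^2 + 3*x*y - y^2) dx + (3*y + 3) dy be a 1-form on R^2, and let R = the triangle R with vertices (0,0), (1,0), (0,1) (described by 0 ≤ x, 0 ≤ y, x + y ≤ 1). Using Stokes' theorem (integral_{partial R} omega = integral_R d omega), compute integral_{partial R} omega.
integral_(partial R) omega = -1/6

Stokes: integral_partial_R omega = integral_R d omega with d omega = (∂Q/∂x - ∂P/∂y) dx ∧ dy.
  ∂Q/∂x = 0
  ∂P/∂y = 3*x - 2*y
  integrand = ∂Q/∂x - ∂P/∂y = -3*x + 2*y.
Integrating over R: integral_0^1 integral_0^{1-x} (-3*x + 2*y) dy dx = -1/6.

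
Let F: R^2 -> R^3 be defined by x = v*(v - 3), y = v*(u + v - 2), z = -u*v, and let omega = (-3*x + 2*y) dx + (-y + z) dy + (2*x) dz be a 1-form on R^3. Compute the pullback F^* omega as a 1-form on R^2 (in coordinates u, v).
F^* omega = (v^2*(-2*u - 3*v + 8)) du + (v*(-2*u^2 - 3*u*v + 6*u - 4*v^2 + 19*v - 19)) dv

Using F^*(f dg) = (f ∘ F) d(g ∘ F), substitute each coordinate x_i by F_i(u, v) in f_i, and replace dx_i by d F_i = (∂F_i/∂u) du + (∂F_i/∂v) dv.
  For the x component: f_1(F) = v*(2*u - v + 5); d F_1 = (0) du + (2*v - 3) dv
  For the y component: f_2(F) = v*(-2*u - v + 2); d F_2 = (v) du + (u + 2*v - 2) dv
  For the z component: f_3(F) = 2*v*(v - 3); d F_3 = (-v) du + (-u) dv
Combining and collecting du, dv coefficients:
  coeff of du: v^2*(-2*u - 3*v + 8)
  coeff of dv: v*(-2*u^2 - 3*u*v + 6*u - 4*v^2 + 19*v - 19)
F^* omega = (v^2*(-2*u - 3*v + 8)) du + (v*(-2*u^2 - 3*u*v + 6*u - 4*v^2 + 19*v - 19)) dv.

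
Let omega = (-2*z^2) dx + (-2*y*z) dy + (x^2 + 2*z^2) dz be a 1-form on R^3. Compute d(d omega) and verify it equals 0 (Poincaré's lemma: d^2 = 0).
d(d omega) = 0

Step 1: d omega = sum_{i<j} (∂f_j/∂x_i - ∂f_i/∂x_j) dx_i ∧ dx_j:
  coeff of dx ∧ dy: 0
  coeff of dx ∧ dz: 2*x + 4*z
  coeff of dy ∧ dz: 2*y
Step 2: Apply d again to each 2-form coefficient. The only possible 3-form in R^3 is dx ∧ dy ∧ dz, with coefficient
  ∂(coeff of dy∧dz)/∂x - ∂(coeff of dx∧dz)/∂y + ∂(coeff of dx∧dy)/∂z
  = ∂/∂x (2*y) - ∂/∂y (2*x + 4*z) + ∂/∂z (0).
Each of these terms simplifies to sums of mixed partials that cancel in pairs. The result is 0 (by equality of mixed partials for smooth functions — Schwarz / Clairaut).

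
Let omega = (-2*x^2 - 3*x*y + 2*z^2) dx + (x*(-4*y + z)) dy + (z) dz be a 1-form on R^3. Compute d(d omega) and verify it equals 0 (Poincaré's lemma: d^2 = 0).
d(d omega) = 0

Step 1: d omega = sum_{i<j} (∂f_j/∂x_i - ∂f_i/∂x_j) dx_i ∧ dx_j:
  coeff of dx ∧ dy: 3*x - 4*y + z
  coeff of dx ∧ dz: -4*z
  coeff of dy ∧ dz: -x
Step 2: Apply d again to each 2-form coefficient. The only possible 3-form in R^3 is dx ∧ dy ∧ dz, with coefficient
  ∂(coeff of dy∧dz)/∂x - ∂(coeff of dx∧dz)/∂y + ∂(coeff of dx∧dy)/∂z
  = ∂/∂x (-x) - ∂/∂y (-4*z) + ∂/∂z (3*x - 4*y + z).
Each of these terms simplifies to sums of mixed partials that cancel in pairs. The result is 0 (by equality of mixed partials for smooth functions — Schwarz / Clairaut).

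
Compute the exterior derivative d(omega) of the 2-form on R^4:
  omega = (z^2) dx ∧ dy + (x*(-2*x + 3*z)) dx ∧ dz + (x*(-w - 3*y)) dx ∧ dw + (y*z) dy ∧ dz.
d(omega) = (2*z) dx ∧ dy ∧ dz + (3*x) dx ∧ dy ∧ dw

For a 2-form omega = sum_{i<j} g_{ij} dx_i ∧ dx_j, the exterior derivative is
  d(omega) = sum_{i<j} d(g_{ij}) ∧ dx_i ∧ dx_j = sum_{i<j, k} (∂g_{ij}/∂x_k) dx_k ∧ dx_i ∧ dx_j.
Expand each term, using dx_k ∧ dx_i ∧ dx_j = sgn(permutation) dx_{(a)} ∧ dx_{(b)} ∧ dx_{(c)} with (a < b < c) sorted:
  d(z^2) includes (∂/∂z)(z^2) dz = (2*z) dz, which multiplied by dx ∧ dy gives (2*z) dx ∧ dy ∧ dz
  d(x*(-w - 3*y)) includes (∂/∂y)(x*(-w - 3*y)) dy = (-3*x) dy, which multiplied by dx ∧ dw gives (3*x) dx ∧ dy ∧ dw
Collecting like 3-forms: d(omega) = (2*z) dx ∧ dy ∧ dz + (3*x) dx ∧ dy ∧ dw.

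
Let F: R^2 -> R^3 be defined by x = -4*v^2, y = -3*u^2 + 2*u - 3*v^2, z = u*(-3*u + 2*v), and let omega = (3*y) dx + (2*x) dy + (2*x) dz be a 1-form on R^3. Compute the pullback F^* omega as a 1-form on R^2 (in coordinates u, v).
F^* omega = (16*v^2*(6*u - v - 1)) du + (8*v*(9*u^2 - 2*u*v - 6*u + 15*v^2)) dv

Using F^*(f dg) = (f ∘ F) d(g ∘ F), substitute each coordinate x_i by F_i(u, v) in f_i, and replace dx_i by d F_i = (∂F_i/∂u) du + (∂F_i/∂v) dv.
  For the x component: f_1(F) = -9*u^2 + 6*u - 9*v^2; d F_1 = (0) du + (-8*v) dv
  For the y component: f_2(F) = -8*v^2; d F_2 = (2 - 6*u) du + (-6*v) dv
  For the z component: f_3(F) = -8*v^2; d F_3 = (-6*u + 2*v) du + (2*u) dv
Combining and collecting du, dv coefficients:
  coeff of du: 16*v^2*(6*u - v - 1)
  coeff of dv: 8*v*(9*u^2 - 2*u*v - 6*u + 15*v^2)
F^* omega = (16*v^2*(6*u - v - 1)) du + (8*v*(9*u^2 - 2*u*v - 6*u + 15*v^2)) dv.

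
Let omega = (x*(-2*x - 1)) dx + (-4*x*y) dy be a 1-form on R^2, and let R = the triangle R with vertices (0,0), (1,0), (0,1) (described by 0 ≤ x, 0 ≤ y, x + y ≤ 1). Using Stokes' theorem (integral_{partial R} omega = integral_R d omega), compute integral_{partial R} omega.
integral_(partial R) omega = -2/3

Stokes: integral_partial_R omega = integral_R d omega with d omega = (∂Q/∂x - ∂P/∂y) dx ∧ dy.
  ∂Q/∂x = -4*y
  ∂P/∂y = 0
  integrand = ∂Q/∂x - ∂P/∂y = -4*y.
Integrating over R: integral_0^1 integral_0^{1-x} (-4*y) dy dx = -2/3.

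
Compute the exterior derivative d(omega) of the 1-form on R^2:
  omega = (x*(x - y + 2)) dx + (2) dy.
d(omega) = (x) dx ∧ dy

For a 1-form omega = sum_i f_i dx_i, the exterior derivative is
  d(omega) = sum_{i < j} (∂f_j/∂x_i - ∂f_i/∂x_j) dx_i ∧ dx_j.
  coefficient of dx ∧ dy: ∂f_2/∂x - ∂f_1/∂y = ∂(2)/∂x - ∂(x*(x - y + 2))/∂y = x
Assembling: d(omega) = (x) dx ∧ dy.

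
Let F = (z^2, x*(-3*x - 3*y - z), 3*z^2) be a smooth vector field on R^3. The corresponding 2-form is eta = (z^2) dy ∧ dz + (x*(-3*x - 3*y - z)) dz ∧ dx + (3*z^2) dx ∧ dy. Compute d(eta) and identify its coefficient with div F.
d(eta) = (-3*x + 6*z) dx ∧ dy ∧ dz; div F = -3*x + 6*z

For a 2-form in R^3 of the form above, applying d gives a 3-form with coefficient ∂P/∂x + ∂Q/∂y + ∂R/∂z:
  ∂P/∂x = 0
  ∂Q/∂y = -3*x
  ∂R/∂z = 6*z
Sum = -3*x + 6*z, which is exactly div F.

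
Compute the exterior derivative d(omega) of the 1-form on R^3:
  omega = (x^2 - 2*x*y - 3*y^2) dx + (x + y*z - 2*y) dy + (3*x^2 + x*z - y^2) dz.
d(omega) = (2*x + 6*y + 1) dx ∧ dy + (6*x + z) dx ∧ dz + (-3*y) dy ∧ dz

For a 1-form omega = sum_i f_i dx_i, the exterior derivative is
  d(omega) = sum_{i < j} (∂f_j/∂x_i - ∂f_i/∂x_j) dx_i ∧ dx_j.
  coefficient of dx ∧ dy: ∂f_2/∂x - ∂f_1/∂y = ∂(x + y*z - 2*y)/∂x - ∂(x^2 - 2*x*y - 3*y^2)/∂y = 2*x + 6*y + 1
  coefficient of dx ∧ dz: ∂f_3/∂x - ∂f_1/∂z = ∂(3*x^2 + x*z - y^2)/∂x - ∂(x^2 - 2*x*y - 3*y^2)/∂z = 6*x + z
  coefficient of dy ∧ dz: ∂f_3/∂y - ∂f_2/∂z = ∂(3*x^2 + x*z - y^2)/∂y - ∂(x + y*z - 2*y)/∂z = -3*y
Assembling: d(omega) = (2*x + 6*y + 1) dx ∧ dy + (6*x + z) dx ∧ dz + (-3*y) dy ∧ dz.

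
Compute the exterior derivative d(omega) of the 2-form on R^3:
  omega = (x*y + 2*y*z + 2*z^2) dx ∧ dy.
d(omega) = (2*y + 4*z) dx ∧ dy ∧ dz

For a 2-form omega = sum_{i<j} g_{ij} dx_i ∧ dx_j, the exterior derivative is
  d(omega) = sum_{i<j} d(g_{ij}) ∧ dx_i ∧ dx_j = sum_{i<j, k} (∂g_{ij}/∂x_k) dx_k ∧ dx_i ∧ dx_j.
Expand each term, using dx_k ∧ dx_i ∧ dx_j = sgn(permutation) dx_{(a)} ∧ dx_{(b)} ∧ dx_{(c)} with (a < b < c) sorted:
  d(x*y + 2*y*z + 2*z^2) includes (∂/∂z)(x*y + 2*y*z + 2*z^2) dz = (2*y + 4*z) dz, which multiplied by dx ∧ dy gives (2*y + 4*z) dx ∧ dy ∧ dz
Collecting like 3-forms: d(omega) = (2*y + 4*z) dx ∧ dy ∧ dz.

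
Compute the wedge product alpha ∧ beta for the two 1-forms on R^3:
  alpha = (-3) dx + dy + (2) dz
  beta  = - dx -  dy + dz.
alpha ∧ beta = (4) dx ∧ dy + (-1) dx ∧ dz + (3) dy ∧ dz

Distribute the wedge, using dx_i ∧ dx_j = -dx_j ∧ dx_i and dx_i ∧ dx_i = 0. For each pair (i, j) with i < j, the coefficient of dx_i ∧ dx_j in alpha ∧ beta is (alpha_i * beta_j - alpha_j * beta_i). Collecting: alpha ∧ beta = (4) dx ∧ dy + (-1) dx ∧ dz + (3) dy ∧ dz.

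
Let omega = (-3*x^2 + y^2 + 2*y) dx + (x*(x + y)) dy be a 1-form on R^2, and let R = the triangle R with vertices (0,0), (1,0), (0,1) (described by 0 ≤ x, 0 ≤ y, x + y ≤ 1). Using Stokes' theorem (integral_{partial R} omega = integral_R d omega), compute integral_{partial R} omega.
integral_(partial R) omega = -5/6

Stokes: integral_partial_R omega = integral_R d omega with d omega = (∂Q/∂x - ∂P/∂y) dx ∧ dy.
  ∂Q/∂x = 2*x + y
  ∂P/∂y = 2*y + 2
  integrand = ∂Q/∂x - ∂P/∂y = 2*x - y - 2.
Integrating over R: integral_0^1 integral_0^{1-x} (2*x - y - 2) dy dx = -5/6.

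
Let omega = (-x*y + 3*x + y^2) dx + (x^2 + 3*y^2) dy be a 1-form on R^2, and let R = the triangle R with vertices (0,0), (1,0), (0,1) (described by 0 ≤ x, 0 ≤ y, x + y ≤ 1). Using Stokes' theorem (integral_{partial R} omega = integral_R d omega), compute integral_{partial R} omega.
integral_(partial R) omega = 1/6

Stokes: integral_partial_R omega = integral_R d omega with d omega = (∂Q/∂x - ∂P/∂y) dx ∧ dy.
  ∂Q/∂x = 2*x
  ∂P/∂y = -x + 2*y
  integrand = ∂Q/∂x - ∂P/∂y = 3*x - 2*y.
Integrating over R: integral_0^1 integral_0^{1-x} (3*x - 2*y) dy dx = 1/6.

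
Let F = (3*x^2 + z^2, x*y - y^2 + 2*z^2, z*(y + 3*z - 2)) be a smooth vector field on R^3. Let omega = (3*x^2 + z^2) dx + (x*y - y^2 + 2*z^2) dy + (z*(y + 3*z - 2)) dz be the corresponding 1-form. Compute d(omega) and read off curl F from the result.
d(omega) = (-3*z) dy ∧ dz + (2*z) dz ∧ dx + (y) dx ∧ dy; curl F = (-3*z, 2*z, y)

d omega = sum_{i<j} (∂f_j/∂x_i - ∂f_i/∂x_j) dx_i ∧ dx_j. Under the identification (dy ∧ dz, dz ∧ dx, dx ∧ dy) ↔ (e_x, e_y, e_z), the coefficients are exactly the components of curl F. Compute:
  ∂R/∂y - ∂Q/∂z = (z) - (4*z) = -3*z
  ∂P/∂z - ∂R/∂x = (2*z) - (0) = 2*z
  ∂Q/∂x - ∂P/∂y = (y) - (0) = y.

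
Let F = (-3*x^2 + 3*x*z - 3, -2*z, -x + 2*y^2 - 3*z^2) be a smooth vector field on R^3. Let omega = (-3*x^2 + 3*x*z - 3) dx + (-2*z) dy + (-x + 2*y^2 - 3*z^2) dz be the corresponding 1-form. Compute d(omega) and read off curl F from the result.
d(omega) = (4*y + 2) dy ∧ dz + (3*x + 1) dz ∧ dx + (0) dx ∧ dy; curl F = (4*y + 2, 3*x + 1, 0)

d omega = sum_{i<j} (∂f_j/∂x_i - ∂f_i/∂x_j) dx_i ∧ dx_j. Under the identification (dy ∧ dz, dz ∧ dx, dx ∧ dy) ↔ (e_x, e_y, e_z), the coefficients are exactly the components of curl F. Compute:
  ∂R/∂y - ∂Q/∂z = (4*y) - (-2) = 4*y + 2
  ∂P/∂z - ∂R/∂x = (3*x) - (-1) = 3*x + 1
  ∂Q/∂x - ∂P/∂y = (0) - (0) = 0.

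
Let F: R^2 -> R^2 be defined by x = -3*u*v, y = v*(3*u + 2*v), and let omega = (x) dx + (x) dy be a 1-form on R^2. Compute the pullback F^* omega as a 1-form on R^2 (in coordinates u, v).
F^* omega = (-12*u*v^2) dv

Using F^*(f dg) = (f ∘ F) d(g ∘ F), substitute each coordinate x_i by F_i(u, v) in f_i, and replace dx_i by d F_i = (∂F_i/∂u) du + (∂F_i/∂v) dv.
  For the x component: f_1(F) = -3*u*v; d F_1 = (-3*v) du + (-3*u) dv
  For the y component: f_2(F) = -3*u*v; d F_2 = (3*v) du + (3*u + 4*v) dv
Combining and collecting du, dv coefficients:
  coeff of du: 0
  coeff of dv: -12*u*v^2
F^* omega = (-12*u*v^2) dv.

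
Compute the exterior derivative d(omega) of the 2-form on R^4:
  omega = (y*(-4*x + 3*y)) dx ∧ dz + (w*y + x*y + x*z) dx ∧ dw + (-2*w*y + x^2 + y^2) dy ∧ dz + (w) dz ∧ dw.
d(omega) = (6*x - 6*y) dx ∧ dy ∧ dz + (-w - x) dx ∧ dy ∧ dw + (-x) dx ∧ dz ∧ dw + (-2*y) dy ∧ dz ∧ dw

For a 2-form omega = sum_{i<j} g_{ij} dx_i ∧ dx_j, the exterior derivative is
  d(omega) = sum_{i<j} d(g_{ij}) ∧ dx_i ∧ dx_j = sum_{i<j, k} (∂g_{ij}/∂x_k) dx_k ∧ dx_i ∧ dx_j.
Expand each term, using dx_k ∧ dx_i ∧ dx_j = sgn(permutation) dx_{(a)} ∧ dx_{(b)} ∧ dx_{(c)} with (a < b < c) sorted:
  d(y*(-4*x + 3*y)) includes (∂/∂y)(y*(-4*x + 3*y)) dy = (-4*x + 6*y) dy, which multiplied by dx ∧ dz gives (4*x - 6*y) dx ∧ dy ∧ dz
  d(w*y + x*y + x*z) includes (∂/∂y)(w*y + x*y + x*z) dy = (w + x) dy, which multiplied by dx ∧ dw gives (-w - x) dx ∧ dy ∧ dw
  d(w*y + x*y + x*z) includes (∂/∂z)(w*y + x*y + x*z) dz = (x) dz, which multiplied by dx ∧ dw gives (-x) dx ∧ dz ∧ dw
  d(-2*w*y + x^2 + y^2) includes (∂/∂x)(-2*w*y + x^2 + y^2) dx = (2*x) dx, which multiplied by dy ∧ dz gives (2*x) dx ∧ dy ∧ dz
  d(-2*w*y + x^2 + y^2) includes (∂/∂w)(-2*w*y + x^2 + y^2) dw = (-2*y) dw, which multiplied by dy ∧ dz gives (-2*y) dy ∧ dz ∧ dw
Collecting like 3-forms: d(omega) = (6*x - 6*y) dx ∧ dy ∧ dz + (-w - x) dx ∧ dy ∧ dw + (-x) dx ∧ dz ∧ dw + (-2*y) dy ∧ dz ∧ dw.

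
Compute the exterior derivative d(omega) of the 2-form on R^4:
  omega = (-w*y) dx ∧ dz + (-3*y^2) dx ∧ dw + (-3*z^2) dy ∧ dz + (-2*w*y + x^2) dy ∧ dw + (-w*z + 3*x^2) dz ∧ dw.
d(omega) = (w) dx ∧ dy ∧ dz + (6*x - y) dx ∧ dz ∧ dw + (2*x + 6*y) dx ∧ dy ∧ dw

For a 2-form omega = sum_{i<j} g_{ij} dx_i ∧ dx_j, the exterior derivative is
  d(omega) = sum_{i<j} d(g_{ij}) ∧ dx_i ∧ dx_j = sum_{i<j, k} (∂g_{ij}/∂x_k) dx_k ∧ dx_i ∧ dx_j.
Expand each term, using dx_k ∧ dx_i ∧ dx_j = sgn(permutation) dx_{(a)} ∧ dx_{(b)} ∧ dx_{(c)} with (a < b < c) sorted:
  d(-w*y) includes (∂/∂y)(-w*y) dy = (-w) dy, which multiplied by dx ∧ dz gives (w) dx ∧ dy ∧ dz
  d(-w*y) includes (∂/∂w)(-w*y) dw = (-y) dw, which multiplied by dx ∧ dz gives (-y) dx ∧ dz ∧ dw
  d(-3*y^2) includes (∂/∂y)(-3*y^2) dy = (-6*y) dy, which multiplied by dx ∧ dw gives (6*y) dx ∧ dy ∧ dw
  d(-2*w*y + x^2) includes (∂/∂x)(-2*w*y + x^2) dx = (2*x) dx, which multiplied by dy ∧ dw gives (2*x) dx ∧ dy ∧ dw
  d(-w*z + 3*x^2) includes (∂/∂x)(-w*z + 3*x^2) dx = (6*x) dx, which multiplied by dz ∧ dw gives (6*x) dx ∧ dz ∧ dw
Collecting like 3-forms: d(omega) = (w) dx ∧ dy ∧ dz + (6*x - y) dx ∧ dz ∧ dw + (2*x + 6*y) dx ∧ dy ∧ dw.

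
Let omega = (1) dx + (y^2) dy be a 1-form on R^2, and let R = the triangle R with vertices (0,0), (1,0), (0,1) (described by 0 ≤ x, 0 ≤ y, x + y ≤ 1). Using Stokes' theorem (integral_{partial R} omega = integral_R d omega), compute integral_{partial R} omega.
integral_(partial R) omega = 0

Stokes: integral_partial_R omega = integral_R d omega with d omega = (∂Q/∂x - ∂P/∂y) dx ∧ dy.
  ∂Q/∂x = 0
  ∂P/∂y = 0
  integrand = ∂Q/∂x - ∂P/∂y = 0.
Integrating over R: integral_0^1 integral_0^{1-x} (0) dy dx = 0.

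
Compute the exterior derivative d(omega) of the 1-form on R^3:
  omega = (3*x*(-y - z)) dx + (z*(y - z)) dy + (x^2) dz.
d(omega) = (3*x) dx ∧ dy + (5*x) dx ∧ dz + (-y + 2*z) dy ∧ dz

For a 1-form omega = sum_i f_i dx_i, the exterior derivative is
  d(omega) = sum_{i < j} (∂f_j/∂x_i - ∂f_i/∂x_j) dx_i ∧ dx_j.
  coefficient of dx ∧ dy: ∂f_2/∂x - ∂f_1/∂y = ∂(z*(y - z))/∂x - ∂(3*x*(-y - z))/∂y = 3*x
  coefficient of dx ∧ dz: ∂f_3/∂x - ∂f_1/∂z = ∂(x^2)/∂x - ∂(3*x*(-y - z))/∂z = 5*x
  coefficient of dy ∧ dz: ∂f_3/∂y - ∂f_2/∂z = ∂(x^2)/∂y - ∂(z*(y - z))/∂z = -y + 2*z
Assembling: d(omega) = (3*x) dx ∧ dy + (5*x) dx ∧ dz + (-y + 2*z) dy ∧ dz.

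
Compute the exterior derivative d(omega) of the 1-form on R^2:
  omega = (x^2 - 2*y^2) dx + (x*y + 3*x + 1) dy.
d(omega) = (5*y + 3) dx ∧ dy

For a 1-form omega = sum_i f_i dx_i, the exterior derivative is
  d(omega) = sum_{i < j} (∂f_j/∂x_i - ∂f_i/∂x_j) dx_i ∧ dx_j.
  coefficient of dx ∧ dy: ∂f_2/∂x - ∂f_1/∂y = ∂(x*y + 3*x + 1)/∂x - ∂(x^2 - 2*y^2)/∂y = 5*y + 3
Assembling: d(omega) = (5*y + 3) dx ∧ dy.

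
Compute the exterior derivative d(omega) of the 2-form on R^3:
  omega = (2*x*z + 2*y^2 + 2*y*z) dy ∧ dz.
d(omega) = (2*z) dx ∧ dy ∧ dz

For a 2-form omega = sum_{i<j} g_{ij} dx_i ∧ dx_j, the exterior derivative is
  d(omega) = sum_{i<j} d(g_{ij}) ∧ dx_i ∧ dx_j = sum_{i<j, k} (∂g_{ij}/∂x_k) dx_k ∧ dx_i ∧ dx_j.
Expand each term, using dx_k ∧ dx_i ∧ dx_j = sgn(permutation) dx_{(a)} ∧ dx_{(b)} ∧ dx_{(c)} with (a < b < c) sorted:
  d(2*x*z + 2*y^2 + 2*y*z) includes (∂/∂x)(2*x*z + 2*y^2 + 2*y*z) dx = (2*z) dx, which multiplied by dy ∧ dz gives (2*z) dx ∧ dy ∧ dz
Collecting like 3-forms: d(omega) = (2*z) dx ∧ dy ∧ dz.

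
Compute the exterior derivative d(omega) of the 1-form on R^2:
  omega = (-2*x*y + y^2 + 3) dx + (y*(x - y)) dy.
d(omega) = (2*x - y) dx ∧ dy

For a 1-form omega = sum_i f_i dx_i, the exterior derivative is
  d(omega) = sum_{i < j} (∂f_j/∂x_i - ∂f_i/∂x_j) dx_i ∧ dx_j.
  coefficient of dx ∧ dy: ∂f_2/∂x - ∂f_1/∂y = ∂(y*(x - y))/∂x - ∂(-2*x*y + y^2 + 3)/∂y = 2*x - y
Assembling: d(omega) = (2*x - y) dx ∧ dy.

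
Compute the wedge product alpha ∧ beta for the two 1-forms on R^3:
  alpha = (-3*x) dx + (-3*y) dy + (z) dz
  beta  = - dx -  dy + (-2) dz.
alpha ∧ beta = (3*x - 3*y) dx ∧ dy + (6*x + z) dx ∧ dz + (6*y + z) dy ∧ dz

Distribute the wedge, using dx_i ∧ dx_j = -dx_j ∧ dx_i and dx_i ∧ dx_i = 0. For each pair (i, j) with i < j, the coefficient of dx_i ∧ dx_j in alpha ∧ beta is (alpha_i * beta_j - alpha_j * beta_i). Collecting: alpha ∧ beta = (3*x - 3*y) dx ∧ dy + (6*x + z) dx ∧ dz + (6*y + z) dy ∧ dz.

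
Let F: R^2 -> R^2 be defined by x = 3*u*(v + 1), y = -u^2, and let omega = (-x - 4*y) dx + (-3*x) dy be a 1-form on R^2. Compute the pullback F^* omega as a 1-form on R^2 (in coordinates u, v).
F^* omega = (3*u*(10*u*v + 10*u - 3*v^2 - 6*v - 3)) du + (u^2*(12*u - 9*v - 9)) dv

Using F^*(f dg) = (f ∘ F) d(g ∘ F), substitute each coordinate x_i by F_i(u, v) in f_i, and replace dx_i by d F_i = (∂F_i/∂u) du + (∂F_i/∂v) dv.
  For the x component: f_1(F) = u*(4*u - 3*v - 3); d F_1 = (3*v + 3) du + (3*u) dv
  For the y component: f_2(F) = 9*u*(-v - 1); d F_2 = (-2*u) du + (0) dv
Combining and collecting du, dv coefficients:
  coeff of du: 3*u*(10*u*v + 10*u - 3*v^2 - 6*v - 3)
  coeff of dv: u^2*(12*u - 9*v - 9)
F^* omega = (3*u*(10*u*v + 10*u - 3*v^2 - 6*v - 3)) du + (u^2*(12*u - 9*v - 9)) dv.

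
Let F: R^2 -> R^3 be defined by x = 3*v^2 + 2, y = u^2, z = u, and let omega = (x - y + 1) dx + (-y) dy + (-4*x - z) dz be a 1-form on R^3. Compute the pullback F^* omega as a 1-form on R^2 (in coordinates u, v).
F^* omega = (-2*u^3 - u - 12*v^2 - 8) du + (6*v*(-u^2 + 3*v^2 + 3)) dv

Using F^*(f dg) = (f ∘ F) d(g ∘ F), substitute each coordinate x_i by F_i(u, v) in f_i, and replace dx_i by d F_i = (∂F_i/∂u) du + (∂F_i/∂v) dv.
  For the x component: f_1(F) = -u^2 + 3*v^2 + 3; d F_1 = (0) du + (6*v) dv
  For the y component: f_2(F) = -u^2; d F_2 = (2*u) du + (0) dv
  For the z component: f_3(F) = -u - 12*v^2 - 8; d F_3 = (1) du + (0) dv
Combining and collecting du, dv coefficients:
  coeff of du: -2*u^3 - u - 12*v^2 - 8
  coeff of dv: 6*v*(-u^2 + 3*v^2 + 3)
F^* omega = (-2*u^3 - u - 12*v^2 - 8) du + (6*v*(-u^2 + 3*v^2 + 3)) dv.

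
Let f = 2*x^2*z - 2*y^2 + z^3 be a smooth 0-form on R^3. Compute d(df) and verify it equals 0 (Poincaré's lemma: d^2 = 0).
d(df) = 0

Step 1: df = sum_i (∂f/∂x_i) dx_i = (4*x*z) dx + (-4*y) dy + (2*x^2 + 3*z^2) dz.
Step 2: Apply d again. Using the 1-form formula, the coefficient of dx ∧ dy in d(df) is ∂^2 f/∂x ∂y - ∂^2 f/∂y ∂x = (0) - (0) = 0 (equality of mixed partials for smooth f).
Similarly for dx ∧ dz and dy ∧ dz — all coefficients vanish. So d(df) = 0.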